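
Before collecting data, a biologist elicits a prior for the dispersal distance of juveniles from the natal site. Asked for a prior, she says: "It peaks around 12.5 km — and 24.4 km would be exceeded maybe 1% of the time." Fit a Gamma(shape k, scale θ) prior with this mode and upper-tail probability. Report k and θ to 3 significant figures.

Gamma(k,θ) with k>1 has mode (k−1)θ, so θ = 12.5/(k−1).
Need P(X < 24.4) = 0.99 with θ tied to k this way. Start at k = 2, θ = 12.5: P(X<24.4) ≈ 0.581.
Too low — raise k to concentrate. Iterating converges to k ≈ 12.
Then θ = 12.5/(12−1) ≈ 1.13.

k ≈ 12, θ ≈ 1.13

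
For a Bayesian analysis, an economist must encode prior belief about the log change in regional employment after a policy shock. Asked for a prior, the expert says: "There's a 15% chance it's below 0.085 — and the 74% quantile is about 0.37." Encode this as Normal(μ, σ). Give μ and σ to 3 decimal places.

μ = 0.261, σ = 0.170

For Normal(μ,σ), the p-quantile is μ + z_p·σ. Here z_{0.15} = -1.036, z_{0.74} = 0.6433.
So 0.085 = μ − 1.036σ and 0.37 = μ + 0.6433σ.
Subtracting: σ = (0.37 − 0.085)/(0.6433 − (-1.036)) = 0.170.
Then μ = 0.085 − (-1.036)·0.170 = 0.261.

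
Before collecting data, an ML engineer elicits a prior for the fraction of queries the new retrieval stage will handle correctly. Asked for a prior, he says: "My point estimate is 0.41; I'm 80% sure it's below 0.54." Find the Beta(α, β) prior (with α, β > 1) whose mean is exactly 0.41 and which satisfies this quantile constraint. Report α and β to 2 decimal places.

α ≈ 4.09, β ≈ 5.89

With mean 0.41 fixed, write α = 0.41s, β = 0.59s where s = α+β.
Need P(θ < 0.54) = 0.8 under Beta(0.41s, 0.59s). Normal approximation: (q−m)/√(m(1−m)/s) ≈ z_{0.8} = 0.842, so s ≈ 0.41·0.59·(0.842)²/(0.54−0.41)² = 10.1.
At s = 10.1: P(θ<0.54) ≈ 0.802. Adjusting to match 0.8 gives s ≈ 9.98.
So α = 0.41·9.98 ≈ 4.09, β = 0.59·9.98 ≈ 5.89.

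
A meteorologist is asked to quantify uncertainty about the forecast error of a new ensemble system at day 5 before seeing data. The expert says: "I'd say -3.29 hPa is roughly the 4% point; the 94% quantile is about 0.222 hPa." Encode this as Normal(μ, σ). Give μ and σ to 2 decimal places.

μ = -1.43, σ = 1.06

The p-quantile of Normal(μ,σ) is μ + z_p·σ, with z_{0.04} = -1.751 and z_{0.94} = 1.555.
Eliminate σ: μ = (z₂·x₁ − z₁·x₂)/(z₂ − z₁) = (1.555·-3.29 − (-1.751)·0.222)/3.305 = -1.43.
Then σ = (x₂ − x₁)/(z₂ − z₁) = (0.222 − -3.29)/3.305 = 1.06.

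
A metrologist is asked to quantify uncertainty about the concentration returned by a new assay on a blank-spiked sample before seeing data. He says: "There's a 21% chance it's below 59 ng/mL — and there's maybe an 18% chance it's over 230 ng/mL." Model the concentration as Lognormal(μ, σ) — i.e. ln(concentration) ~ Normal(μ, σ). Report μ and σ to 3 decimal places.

If T ~ Lognormal(μ,σ) then ln T ~ Normal(μ,σ), so the p-quantile of ln T is μ + z_p·σ.
ln(59) = 4.078 and ln(230) = 5.438; z_{0.21} = -0.8064, z_{0.82} = 0.9154.
σ = (5.438 − 4.078)/(0.9154 − (-0.8064)) = 0.790.
μ = 4.078 − (-0.8064)·0.790 = 4.715.

μ ≈ 4.715, σ ≈ 0.790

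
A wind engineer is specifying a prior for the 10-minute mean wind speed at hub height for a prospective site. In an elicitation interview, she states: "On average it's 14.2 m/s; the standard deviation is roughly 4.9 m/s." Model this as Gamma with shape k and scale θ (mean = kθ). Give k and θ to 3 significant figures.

k ≈ 8.4, θ ≈ 1.69

For Gamma(k, scale θ): mean = kθ, variance = kθ², so CV = 1/√k.
CV = SD/mean = 4.9/14.2 = 0.3451, hence k = 1/CV² = 8.4.
Then θ = mean/k = 14.2/8.4 = 1.69.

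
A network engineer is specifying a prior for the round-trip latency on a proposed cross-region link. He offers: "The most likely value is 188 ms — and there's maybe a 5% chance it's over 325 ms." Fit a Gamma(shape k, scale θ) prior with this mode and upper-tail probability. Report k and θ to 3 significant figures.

k ≈ 10.3, θ ≈ 20.2

Gamma(k,θ) with k>1 has mode (k−1)θ, so θ = 188/(k−1).
Need P(X < 325) = 0.95 with θ tied to k this way. Start at k = 2, θ = 188: P(X<325) ≈ 0.516.
Too low — raise k to concentrate. Iterating converges to k ≈ 10.3.
Then θ = 188/(10.3−1) ≈ 20.2.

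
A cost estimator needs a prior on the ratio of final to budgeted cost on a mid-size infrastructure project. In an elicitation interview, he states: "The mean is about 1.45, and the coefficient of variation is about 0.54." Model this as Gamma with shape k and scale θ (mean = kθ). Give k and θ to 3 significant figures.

k ≈ 3.43, θ ≈ 0.423

For Gamma(k, scale θ): mean = kθ, variance = kθ², so CV = 1/√k.
CV = 0.54, hence k = 1/CV² = 3.43.
Then θ = mean/k = 1.45/3.43 = 0.423.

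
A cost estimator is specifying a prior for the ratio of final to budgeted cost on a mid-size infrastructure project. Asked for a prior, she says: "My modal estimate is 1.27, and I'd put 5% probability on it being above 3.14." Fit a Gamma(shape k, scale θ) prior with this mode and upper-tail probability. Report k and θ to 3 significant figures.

Gamma(k,θ) with k>1 has mode (k−1)θ, so θ = 1.27/(k−1).
Need P(X < 3.14) = 0.95 with θ tied to k this way. Start at k = 2, θ = 1.27: P(X<3.14) ≈ 0.707.
Too low — raise k to concentrate. Iterating converges to k ≈ 4.32.
Then θ = 1.27/(4.32−1) ≈ 0.383.

k ≈ 4.32, θ ≈ 0.383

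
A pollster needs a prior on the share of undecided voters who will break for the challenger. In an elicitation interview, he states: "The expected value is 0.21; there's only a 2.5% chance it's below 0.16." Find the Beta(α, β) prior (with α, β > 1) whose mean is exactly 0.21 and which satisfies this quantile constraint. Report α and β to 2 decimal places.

α ≈ 48.40, β ≈ 182.07

With mean 0.21 fixed, write α = 0.21s, β = 0.79s where s = α+β.
Need P(θ < 0.16) = 0.025 under Beta(0.21s, 0.79s). Normal approximation: (q−m)/√(m(1−m)/s) ≈ z_{0.025} = -1.96, so s ≈ 0.21·0.79·(-1.96)²/(0.16−0.21)² = 254.9.
At s = 254.9: P(θ<0.16) ≈ 0.019. Adjusting to match 0.025 gives s ≈ 230.47.
So α = 0.21·230.47 ≈ 48.40, β = 0.79·230.47 ≈ 182.07.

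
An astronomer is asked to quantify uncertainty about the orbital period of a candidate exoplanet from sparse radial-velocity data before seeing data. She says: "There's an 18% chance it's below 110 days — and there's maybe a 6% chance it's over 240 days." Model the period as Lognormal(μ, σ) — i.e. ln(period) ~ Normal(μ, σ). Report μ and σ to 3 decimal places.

μ ≈ 4.990, σ ≈ 0.316

If T ~ Lognormal(μ,σ) then ln T ~ Normal(μ,σ), so the p-quantile of ln T is μ + z_p·σ.
ln(110) = 4.7 and ln(240) = 5.481; z_{0.18} = -0.9154, z_{0.94} = 1.555.
σ = (5.481 − 4.7)/(1.555 − (-0.9154)) = 0.316.
μ = 4.7 − (-0.9154)·0.316 = 4.990.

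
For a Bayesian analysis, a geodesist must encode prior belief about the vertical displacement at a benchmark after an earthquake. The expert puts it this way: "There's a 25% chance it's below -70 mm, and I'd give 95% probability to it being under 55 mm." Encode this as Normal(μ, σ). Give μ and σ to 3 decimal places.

The p-quantile of Normal(μ,σ) is μ + z_p·σ, with z_{0.25} = -0.6745 and z_{0.95} = 1.645.
Eliminate σ: μ = (z₂·x₁ − z₁·x₂)/(z₂ − z₁) = (1.645·-70 − (-0.6745)·55)/2.319 = -33.649.
Then σ = (x₂ − x₁)/(z₂ − z₁) = (55 − -70)/2.319 = 53.895.

μ = -33.649, σ = 53.895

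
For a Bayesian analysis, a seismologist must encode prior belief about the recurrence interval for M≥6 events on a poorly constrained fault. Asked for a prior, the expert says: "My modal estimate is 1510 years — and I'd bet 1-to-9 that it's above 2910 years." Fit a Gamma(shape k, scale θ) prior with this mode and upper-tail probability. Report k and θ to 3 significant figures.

k ≈ 5.45, θ ≈ 340

Gamma(k,θ) with k>1 has mode (k−1)θ, so θ = 1510/(k−1).
Need P(X < 2910) = 0.9 with θ tied to k this way. Start at k = 2, θ = 1510: P(X<2910) ≈ 0.574.
Too low — raise k to concentrate. Iterating converges to k ≈ 5.45.
Then θ = 1510/(5.45−1) ≈ 340.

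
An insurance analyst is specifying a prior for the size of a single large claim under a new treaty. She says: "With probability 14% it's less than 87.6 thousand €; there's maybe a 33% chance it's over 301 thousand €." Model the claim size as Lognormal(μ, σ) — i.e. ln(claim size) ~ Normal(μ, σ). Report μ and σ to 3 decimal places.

If T ~ Lognormal(μ,σ) then ln T ~ Normal(μ,σ), so the p-quantile of ln T is μ + z_p·σ.
ln(87.6) = 4.473 and ln(301) = 5.707; z_{0.14} = -1.08, z_{0.67} = 0.4399.
σ = (5.707 − 4.473)/(0.4399 − (-1.08)) = 0.812.
μ = 4.473 − (-1.08)·0.812 = 5.350.

μ ≈ 5.350, σ ≈ 0.812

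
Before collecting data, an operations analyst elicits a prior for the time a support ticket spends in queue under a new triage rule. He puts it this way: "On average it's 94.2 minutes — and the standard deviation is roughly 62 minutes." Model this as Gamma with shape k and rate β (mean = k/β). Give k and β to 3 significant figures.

For Gamma(k, rate β): mean = k/β, variance = k/β², so CV = 1/√k.
CV = SD/mean = 62/94.2 = 0.6582, hence k = 1/CV² = 2.31.
Then β = k/mean = 2.31/94.2 = 0.0245.

k ≈ 2.31, β ≈ 0.0245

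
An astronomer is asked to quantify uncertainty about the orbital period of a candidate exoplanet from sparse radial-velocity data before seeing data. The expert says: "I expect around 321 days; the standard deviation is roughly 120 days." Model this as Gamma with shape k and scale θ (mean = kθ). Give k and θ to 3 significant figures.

For Gamma(k, scale θ): mean = kθ, variance = kθ², so CV = 1/√k.
CV = SD/mean = 120/321 = 0.3738, hence k = 1/CV² = 7.16.
Then θ = mean/k = 321/7.16 = 44.9.

k ≈ 7.16, θ ≈ 44.9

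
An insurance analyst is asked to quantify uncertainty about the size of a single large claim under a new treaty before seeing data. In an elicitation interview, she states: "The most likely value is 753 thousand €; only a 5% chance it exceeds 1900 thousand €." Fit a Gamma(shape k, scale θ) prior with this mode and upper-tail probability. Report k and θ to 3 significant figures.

Gamma(k,θ) with k>1 has mode (k−1)θ, so θ = 753/(k−1).
Need P(X < 1900) = 0.95 with θ tied to k this way. Start at k = 2, θ = 753: P(X<1900) ≈ 0.717.
Too low — raise k to concentrate. Iterating converges to k ≈ 4.17.
Then θ = 753/(4.17−1) ≈ 238.

k ≈ 4.17, θ ≈ 238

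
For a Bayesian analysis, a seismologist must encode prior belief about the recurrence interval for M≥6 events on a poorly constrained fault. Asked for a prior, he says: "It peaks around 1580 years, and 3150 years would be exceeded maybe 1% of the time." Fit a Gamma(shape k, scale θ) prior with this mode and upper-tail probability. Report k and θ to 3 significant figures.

k ≈ 11.3, θ ≈ 153

Gamma(k,θ) with k>1 has mode (k−1)θ, so θ = 1580/(k−1).
Need P(X < 3150) = 0.99 with θ tied to k this way. Start at k = 2, θ = 1580: P(X<3150) ≈ 0.592.
Too low — raise k to concentrate. Iterating converges to k ≈ 11.3.
Then θ = 1580/(11.3−1) ≈ 153.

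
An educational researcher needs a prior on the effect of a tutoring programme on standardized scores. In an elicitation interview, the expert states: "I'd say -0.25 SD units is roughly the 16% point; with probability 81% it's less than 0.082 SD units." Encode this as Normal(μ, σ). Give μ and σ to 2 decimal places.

μ = -0.07, σ = 0.18

For Normal(μ,σ), the p-quantile is μ + z_p·σ. Here z_{0.16} = -0.9945, z_{0.81} = 0.8779.
So -0.25 = μ − 0.9945σ and 0.082 = μ + 0.8779σ.
Subtracting: σ = (0.082 − -0.25)/(0.8779 − (-0.9945)) = 0.18.
Then μ = -0.25 − (-0.9945)·0.18 = -0.07.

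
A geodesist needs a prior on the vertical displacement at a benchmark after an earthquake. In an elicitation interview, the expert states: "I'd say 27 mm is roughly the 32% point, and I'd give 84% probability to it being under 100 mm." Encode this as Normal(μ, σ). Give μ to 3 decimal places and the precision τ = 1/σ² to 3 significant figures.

μ = 50.350, τ = 0.000401

The p-quantile of Normal(μ,σ) is μ + z_p·σ, with z_{0.32} = -0.4677 and z_{0.84} = 0.9945.
Eliminate σ: μ = (z₂·x₁ − z₁·x₂)/(z₂ − z₁) = (0.9945·27 − (-0.4677)·100)/1.462 = 50.350.
Then σ = (x₂ − x₁)/(z₂ − z₁) = (100 − 27)/1.462 = 49.926.
Precision τ = 1/σ² = 1/49.93² = 0.000401.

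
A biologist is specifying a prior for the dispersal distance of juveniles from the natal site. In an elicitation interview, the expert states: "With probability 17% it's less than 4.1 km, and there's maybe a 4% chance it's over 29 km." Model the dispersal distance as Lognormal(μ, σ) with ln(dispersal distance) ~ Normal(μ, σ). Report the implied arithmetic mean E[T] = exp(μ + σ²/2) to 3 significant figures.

If T ~ Lognormal(μ,σ) then ln T ~ Normal(μ,σ), so the p-quantile of ln T is μ + z_p·σ.
ln(4.1) = 1.411 and ln(29) = 3.367; z_{0.17} = -0.9542, z_{0.96} = 1.751.
σ = (3.367 − 1.411)/(1.751 − (-0.9542)) = 0.723.
μ = 1.411 − (-0.9542)·0.723 = 2.101.
E[T] = exp(μ + σ²/2) = exp(2.101 + 0.2616) = 10.6 km.

E[T] ≈ 10.6 km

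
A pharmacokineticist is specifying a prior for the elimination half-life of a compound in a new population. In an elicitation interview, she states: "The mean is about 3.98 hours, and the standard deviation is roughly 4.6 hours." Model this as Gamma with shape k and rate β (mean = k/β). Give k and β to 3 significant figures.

For Gamma(k, rate β): mean = k/β, variance = k/β², so CV = 1/√k.
CV = SD/mean = 4.6/3.98 = 1.156, hence k = 1/CV² = 0.749.
Then β = k/mean = 0.749/3.98 = 0.188.

k ≈ 0.749, β ≈ 0.188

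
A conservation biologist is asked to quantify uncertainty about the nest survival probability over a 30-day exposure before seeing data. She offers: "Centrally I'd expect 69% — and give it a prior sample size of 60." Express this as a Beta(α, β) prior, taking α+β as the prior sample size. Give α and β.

Under the effective-sample-size interpretation, Beta(α, β) has prior mean α/(α+β) and prior sample size α+β.
So α+β = 60 and α/(α+β) = 0.69, giving α = 0.69·60 = 41.4 and β = 60 − 41.4 = 18.6.

α = 41.4, β = 18.6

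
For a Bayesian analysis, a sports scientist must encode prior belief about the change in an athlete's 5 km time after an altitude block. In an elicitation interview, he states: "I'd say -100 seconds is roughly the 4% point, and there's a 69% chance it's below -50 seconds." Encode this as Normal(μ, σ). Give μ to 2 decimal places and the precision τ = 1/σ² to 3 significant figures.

μ = -61.04, τ = 0.00202

For Normal(μ,σ), the p-quantile is μ + z_p·σ. Here z_{0.04} = -1.751, z_{0.69} = 0.4959.
So -100 = μ − 1.751σ and -50 = μ + 0.4959σ.
Subtracting: σ = (-50 − -100)/(0.4959 − (-1.751)) = 22.26.
Then μ = -100 − (-1.751)·22.26 = -61.04.
Precision τ = 1/σ² = 1/22.26² = 0.00202.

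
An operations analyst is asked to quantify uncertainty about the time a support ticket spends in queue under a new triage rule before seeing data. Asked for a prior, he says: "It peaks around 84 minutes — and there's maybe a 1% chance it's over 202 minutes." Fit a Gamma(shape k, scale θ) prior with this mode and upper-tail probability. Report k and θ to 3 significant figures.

k ≈ 7.15, θ ≈ 13.7

Gamma(k,θ) with k>1 has mode (k−1)θ, so θ = 84/(k−1).
Need P(X < 202) = 0.99 with θ tied to k this way. Start at k = 2, θ = 84: P(X<202) ≈ 0.693.
Too low — raise k to concentrate. Iterating converges to k ≈ 7.15.
Then θ = 84/(7.15−1) ≈ 13.7.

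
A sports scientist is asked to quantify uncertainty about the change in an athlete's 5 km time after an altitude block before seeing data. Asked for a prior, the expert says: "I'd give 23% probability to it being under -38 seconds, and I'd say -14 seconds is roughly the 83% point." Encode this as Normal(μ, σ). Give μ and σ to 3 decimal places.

The p-quantile of Normal(μ,σ) is μ + z_p·σ, with z_{0.23} = -0.7388 and z_{0.83} = 0.9542.
Eliminate σ: μ = (z₂·x₁ − z₁·x₂)/(z₂ − z₁) = (0.9542·-38 − (-0.7388)·-14)/1.693 = -27.526.
Then σ = (x₂ − x₁)/(z₂ − z₁) = (-14 − -38)/1.693 = 14.176.

μ = -27.526, σ = 14.176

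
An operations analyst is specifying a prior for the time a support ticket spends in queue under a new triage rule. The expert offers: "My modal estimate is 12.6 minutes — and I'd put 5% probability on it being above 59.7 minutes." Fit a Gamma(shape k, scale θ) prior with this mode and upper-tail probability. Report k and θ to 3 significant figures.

k ≈ 2, θ ≈ 12.6

Gamma(k,θ) with k>1 has mode (k−1)θ, so θ = 12.6/(k−1).
Need P(X < 59.7) = 0.95 with θ tied to k this way. Start at k = 2, θ = 12.6: P(X<59.7) ≈ 0.950.
Too low — raise k to concentrate. Iterating converges to k ≈ 2.
Then θ = 12.6/(2−1) ≈ 12.6.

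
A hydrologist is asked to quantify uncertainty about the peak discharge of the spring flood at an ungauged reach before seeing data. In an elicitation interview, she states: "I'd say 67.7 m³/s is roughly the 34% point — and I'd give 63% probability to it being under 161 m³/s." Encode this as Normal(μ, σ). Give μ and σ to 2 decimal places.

The p-quantile of Normal(μ,σ) is μ + z_p·σ, with z_{0.34} = -0.4125 and z_{0.63} = 0.3319.
Eliminate σ: μ = (z₂·x₁ − z₁·x₂)/(z₂ − z₁) = (0.3319·67.7 − (-0.4125)·161)/0.7443 = 119.40.
Then σ = (x₂ − x₁)/(z₂ − z₁) = (161 − 67.7)/0.7443 = 125.35.

μ = 119.40, σ = 125.35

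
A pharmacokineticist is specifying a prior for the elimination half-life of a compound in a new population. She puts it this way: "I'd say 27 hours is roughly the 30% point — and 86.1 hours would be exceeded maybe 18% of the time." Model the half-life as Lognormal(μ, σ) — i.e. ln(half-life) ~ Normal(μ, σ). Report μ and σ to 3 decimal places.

If T ~ Lognormal(μ,σ) then ln T ~ Normal(μ,σ), so the p-quantile of ln T is μ + z_p·σ.
ln(27) = 3.296 and ln(86.1) = 4.456; z_{0.3} = -0.5244, z_{0.82} = 0.9154.
σ = (4.456 − 3.296)/(0.9154 − (-0.5244)) = 0.805.
μ = 3.296 − (-0.5244)·0.805 = 3.718.

μ ≈ 3.718, σ ≈ 0.805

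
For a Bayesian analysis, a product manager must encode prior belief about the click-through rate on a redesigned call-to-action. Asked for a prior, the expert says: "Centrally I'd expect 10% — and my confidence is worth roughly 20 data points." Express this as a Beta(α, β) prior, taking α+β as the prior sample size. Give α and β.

Under the effective-sample-size interpretation, Beta(α, β) has prior mean α/(α+β) and prior sample size α+β.
So α+β = 20 and α/(α+β) = 0.1, giving α = 0.1·20 = 2 and β = 20 − 2 = 18.

α = 2, β = 18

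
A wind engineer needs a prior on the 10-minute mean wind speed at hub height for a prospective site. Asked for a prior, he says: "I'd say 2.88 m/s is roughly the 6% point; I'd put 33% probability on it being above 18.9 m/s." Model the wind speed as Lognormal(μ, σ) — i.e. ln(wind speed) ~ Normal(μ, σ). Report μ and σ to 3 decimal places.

If T ~ Lognormal(μ,σ) then ln T ~ Normal(μ,σ), so the p-quantile of ln T is μ + z_p·σ.
ln(2.88) = 1.058 and ln(18.9) = 2.939; z_{0.06} = -1.555, z_{0.67} = 0.4399.
σ = (2.939 − 1.058)/(0.4399 − (-1.555)) = 0.943.
μ = 1.058 − (-1.555)·0.943 = 2.524.

μ ≈ 2.524, σ ≈ 0.943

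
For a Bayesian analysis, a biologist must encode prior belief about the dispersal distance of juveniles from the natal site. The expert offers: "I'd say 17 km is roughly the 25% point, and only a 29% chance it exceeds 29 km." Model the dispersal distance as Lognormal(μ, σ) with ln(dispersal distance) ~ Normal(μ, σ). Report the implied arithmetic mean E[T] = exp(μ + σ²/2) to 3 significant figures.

E[T] ≈ 25.1 km

If T ~ Lognormal(μ,σ) then ln T ~ Normal(μ,σ), so the p-quantile of ln T is μ + z_p·σ.
ln(17) = 2.833 and ln(29) = 3.367; z_{0.25} = -0.6745, z_{0.71} = 0.5534.
σ = (3.367 − 2.833)/(0.5534 − (-0.6745)) = 0.435.
μ = 2.833 − (-0.6745)·0.435 = 3.127.
E[T] = exp(μ + σ²/2) = exp(3.127 + 0.0946) = 25.1 km.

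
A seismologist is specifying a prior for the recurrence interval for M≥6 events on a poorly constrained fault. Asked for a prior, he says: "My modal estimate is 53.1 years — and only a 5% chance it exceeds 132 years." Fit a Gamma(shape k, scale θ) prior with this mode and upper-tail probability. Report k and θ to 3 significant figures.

Gamma(k,θ) with k>1 has mode (k−1)θ, so θ = 53.1/(k−1).
Need P(X < 132) = 0.95 with θ tied to k this way. Start at k = 2, θ = 53.1: P(X<132) ≈ 0.710.
Too low — raise k to concentrate. Iterating converges to k ≈ 4.28.
Then θ = 53.1/(4.28−1) ≈ 16.2.

k ≈ 4.28, θ ≈ 16.2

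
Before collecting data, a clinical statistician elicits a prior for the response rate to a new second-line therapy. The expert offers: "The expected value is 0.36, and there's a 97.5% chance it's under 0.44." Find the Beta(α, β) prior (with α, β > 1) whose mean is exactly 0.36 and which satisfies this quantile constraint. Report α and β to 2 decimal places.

α ≈ 51.63, β ≈ 91.79

With mean 0.36 fixed, write α = 0.36s, β = 0.64s where s = α+β.
Need P(θ < 0.44) = 0.975 under Beta(0.36s, 0.64s). Normal approximation: (q−m)/√(m(1−m)/s) ≈ z_{0.975} = 1.96, so s ≈ 0.36·0.64·(1.96)²/(0.44−0.36)² = 138.3.
At s = 138.3: P(θ<0.44) ≈ 0.973. Adjusting to match 0.975 gives s ≈ 143.42.
So α = 0.36·143.42 ≈ 51.63, β = 0.64·143.42 ≈ 91.79.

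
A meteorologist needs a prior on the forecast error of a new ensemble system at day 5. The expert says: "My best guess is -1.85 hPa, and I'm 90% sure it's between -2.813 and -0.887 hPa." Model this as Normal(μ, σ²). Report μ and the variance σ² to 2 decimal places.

μ = -1.85, σ² = 0.34

A symmetric 90% interval runs μ ± z·σ with z = 1.645.
Half-width = 0.963, so σ = 0.963/1.645 = 0.585 and σ² = 0.34.
μ is the stated best guess, -1.85.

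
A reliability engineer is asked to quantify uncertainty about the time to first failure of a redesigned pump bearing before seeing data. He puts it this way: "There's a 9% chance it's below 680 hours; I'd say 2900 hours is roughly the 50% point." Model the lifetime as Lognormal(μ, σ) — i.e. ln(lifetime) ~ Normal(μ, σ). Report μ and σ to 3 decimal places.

μ ≈ 7.972, σ ≈ 1.082

If T ~ Lognormal(μ,σ) then ln T ~ Normal(μ,σ), so the p-quantile of ln T is μ + z_p·σ.
ln(680) = 6.522 and ln(2900) = 7.972; z_{0.09} = -1.341, z_{0.5} = 0.
σ = (7.972 − 6.522)/(0 − (-1.341)) = 1.082.
μ = 6.522 − (-1.341)·1.082 = 7.972.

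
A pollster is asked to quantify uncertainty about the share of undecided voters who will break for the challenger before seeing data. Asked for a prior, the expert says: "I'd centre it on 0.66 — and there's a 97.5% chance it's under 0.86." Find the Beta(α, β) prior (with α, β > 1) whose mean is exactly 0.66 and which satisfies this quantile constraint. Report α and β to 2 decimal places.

With mean 0.66 fixed, write α = 0.66s, β = 0.34s where s = α+β.
Need P(θ < 0.86) = 0.975 under Beta(0.66s, 0.34s). Normal approximation: (q−m)/√(m(1−m)/s) ≈ z_{0.975} = 1.96, so s ≈ 0.66·0.34·(1.96)²/(0.86−0.66)² = 21.6.
At s = 21.6: P(θ<0.86) ≈ 0.988. Adjusting to match 0.975 gives s ≈ 16.49.
So α = 0.66·16.49 ≈ 10.88, β = 0.34·16.49 ≈ 5.61.

α ≈ 10.88, β ≈ 5.61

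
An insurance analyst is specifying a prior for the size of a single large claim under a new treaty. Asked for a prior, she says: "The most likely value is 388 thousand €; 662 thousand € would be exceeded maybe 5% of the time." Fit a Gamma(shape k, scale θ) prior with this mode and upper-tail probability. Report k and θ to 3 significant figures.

k ≈ 10.8, θ ≈ 39.7

Gamma(k,θ) with k>1 has mode (k−1)θ, so θ = 388/(k−1).
Need P(X < 662) = 0.95 with θ tied to k this way. Start at k = 2, θ = 388: P(X<662) ≈ 0.509.
Too low — raise k to concentrate. Iterating converges to k ≈ 10.8.
Then θ = 388/(10.8−1) ≈ 39.7.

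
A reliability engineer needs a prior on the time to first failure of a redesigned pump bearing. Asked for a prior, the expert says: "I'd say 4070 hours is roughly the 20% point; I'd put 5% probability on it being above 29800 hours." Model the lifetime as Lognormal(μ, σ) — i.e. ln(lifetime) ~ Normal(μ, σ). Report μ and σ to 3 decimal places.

μ ≈ 8.985, σ ≈ 0.801

If T ~ Lognormal(μ,σ) then ln T ~ Normal(μ,σ), so the p-quantile of ln T is μ + z_p·σ.
ln(4070) = 8.311 and ln(29800) = 10.3; z_{0.2} = -0.8416, z_{0.95} = 1.645.
σ = (10.3 − 8.311)/(1.645 − (-0.8416)) = 0.801.
μ = 8.311 − (-0.8416)·0.801 = 8.985.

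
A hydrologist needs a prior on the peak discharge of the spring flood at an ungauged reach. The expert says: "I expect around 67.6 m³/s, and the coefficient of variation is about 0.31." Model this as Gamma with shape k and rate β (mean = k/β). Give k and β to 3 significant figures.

k ≈ 10.4, β ≈ 0.154

For Gamma(k, rate β): mean = k/β, variance = k/β², so CV = 1/√k.
CV = 0.31, hence k = 1/CV² = 10.4.
Then β = k/mean = 10.4/67.6 = 0.154.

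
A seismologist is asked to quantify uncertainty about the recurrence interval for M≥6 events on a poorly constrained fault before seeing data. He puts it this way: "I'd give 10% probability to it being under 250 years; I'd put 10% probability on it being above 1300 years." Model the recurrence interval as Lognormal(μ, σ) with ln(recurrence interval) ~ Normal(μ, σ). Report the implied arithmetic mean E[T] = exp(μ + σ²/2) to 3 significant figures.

If T ~ Lognormal(μ,σ) then ln T ~ Normal(μ,σ), so the p-quantile of ln T is μ + z_p·σ.
ln(250) = 5.521 and ln(1300) = 7.17; z_{0.1} = -1.282, z_{0.9} = 1.282.
σ = (7.17 − 5.521)/(1.282 − (-1.282)) = 0.643.
μ = 5.521 − (-1.282)·0.643 = 6.346.
E[T] = exp(μ + σ²/2) = exp(6.346 + 0.2069) = 701 years.

E[T] ≈ 701 years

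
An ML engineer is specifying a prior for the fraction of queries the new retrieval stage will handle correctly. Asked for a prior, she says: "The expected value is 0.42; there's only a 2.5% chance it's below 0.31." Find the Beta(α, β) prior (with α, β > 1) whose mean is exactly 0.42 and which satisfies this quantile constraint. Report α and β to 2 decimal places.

α ≈ 30.68, β ≈ 42.36

With mean 0.42 fixed, write α = 0.42s, β = 0.58s where s = α+β.
Need P(θ < 0.31) = 0.025 under Beta(0.42s, 0.58s). Normal approximation: (q−m)/√(m(1−m)/s) ≈ z_{0.025} = -1.96, so s ≈ 0.42·0.58·(-1.96)²/(0.31−0.42)² = 77.3.
At s = 77.3: P(θ<0.31) ≈ 0.022. Adjusting to match 0.025 gives s ≈ 73.04.
So α = 0.42·73.04 ≈ 30.68, β = 0.58·73.04 ≈ 42.36.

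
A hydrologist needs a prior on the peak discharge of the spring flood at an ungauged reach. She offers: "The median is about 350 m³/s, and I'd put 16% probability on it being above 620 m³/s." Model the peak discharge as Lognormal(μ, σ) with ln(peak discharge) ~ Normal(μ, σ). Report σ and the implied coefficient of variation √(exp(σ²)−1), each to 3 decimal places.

σ ≈ 0.575, CV ≈ 0.626

If T ~ Lognormal(μ,σ) then ln T ~ Normal(μ,σ), so the p-quantile of ln T is μ + z_p·σ.
ln(350) = 5.858 and ln(620) = 6.43; z_{0.5} = 0, z_{0.84} = 0.9945.
σ = (6.43 − 5.858)/(0.9945 − (0)) = 0.575.
μ = 5.858 − (0)·0.575 = 5.858.
CV = √(exp(σ²)−1) = √(exp(0.3306)−1) = 0.626.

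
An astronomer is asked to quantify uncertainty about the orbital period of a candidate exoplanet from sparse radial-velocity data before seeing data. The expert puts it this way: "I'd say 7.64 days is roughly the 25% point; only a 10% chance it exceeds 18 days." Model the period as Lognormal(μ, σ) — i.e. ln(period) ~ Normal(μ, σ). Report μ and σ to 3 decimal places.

μ ≈ 2.329, σ ≈ 0.438

If T ~ Lognormal(μ,σ) then ln T ~ Normal(μ,σ), so the p-quantile of ln T is μ + z_p·σ.
ln(7.64) = 2.033 and ln(18) = 2.89; z_{0.25} = -0.6745, z_{0.9} = 1.282.
σ = (2.89 − 2.033)/(1.282 − (-0.6745)) = 0.438.
μ = 2.033 − (-0.6745)·0.438 = 2.329.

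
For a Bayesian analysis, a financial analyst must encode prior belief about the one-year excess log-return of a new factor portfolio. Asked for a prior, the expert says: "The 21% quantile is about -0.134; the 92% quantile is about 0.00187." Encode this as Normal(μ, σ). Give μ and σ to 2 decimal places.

For Normal(μ,σ), the p-quantile is μ + z_p·σ. Here z_{0.21} = -0.8064, z_{0.92} = 1.405.
So -0.134 = μ − 0.8064σ and 0.00187 = μ + 1.405σ.
Subtracting: σ = (0.00187 − -0.134)/(1.405 − (-0.8064)) = 0.06.
Then μ = -0.134 − (-0.8064)·0.06 = -0.08.

μ = -0.08, σ = 0.06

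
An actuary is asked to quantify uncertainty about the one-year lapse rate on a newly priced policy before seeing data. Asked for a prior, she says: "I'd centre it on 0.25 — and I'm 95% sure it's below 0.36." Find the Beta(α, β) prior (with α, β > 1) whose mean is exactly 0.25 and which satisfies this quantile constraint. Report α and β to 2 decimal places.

α ≈ 11.48, β ≈ 34.45

With mean 0.25 fixed, write α = 0.25s, β = 0.75s where s = α+β.
Need P(θ < 0.36) = 0.95 under Beta(0.25s, 0.75s). Normal approximation: (q−m)/√(m(1−m)/s) ≈ z_{0.95} = 1.64, so s ≈ 0.25·0.75·(1.64)²/(0.36−0.25)² = 41.9.
At s = 41.9: P(θ<0.36) ≈ 0.942. Adjusting to match 0.95 gives s ≈ 45.93.
So α = 0.25·45.93 ≈ 11.48, β = 0.75·45.93 ≈ 34.45.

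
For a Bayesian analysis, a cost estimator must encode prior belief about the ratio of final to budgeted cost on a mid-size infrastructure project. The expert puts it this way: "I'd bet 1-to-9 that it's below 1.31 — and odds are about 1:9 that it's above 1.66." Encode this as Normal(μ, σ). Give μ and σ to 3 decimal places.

For Normal(μ,σ), the p-quantile is μ + z_p·σ. Here z_{0.1} = -1.282, z_{0.9} = 1.282.
So 1.31 = μ − 1.282σ and 1.66 = μ + 1.282σ.
Subtracting: σ = (1.66 − 1.31)/(1.282 − (-1.282)) = 0.137.
Then μ = 1.31 − (-1.282)·0.137 = 1.485.

μ = 1.485, σ = 0.137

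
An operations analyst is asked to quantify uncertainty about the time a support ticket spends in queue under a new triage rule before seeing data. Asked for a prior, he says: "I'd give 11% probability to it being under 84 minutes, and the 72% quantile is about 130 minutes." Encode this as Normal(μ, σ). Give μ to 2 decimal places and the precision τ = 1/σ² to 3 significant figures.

For Normal(μ,σ), the p-quantile is μ + z_p·σ. Here z_{0.11} = -1.227, z_{0.72} = 0.5828.
So 84 = μ − 1.227σ and 130 = μ + 0.5828σ.
Subtracting: σ = (130 − 84)/(0.5828 − (-1.227)) = 25.42.
Then μ = 84 − (-1.227)·25.42 = 115.18.
Precision τ = 1/σ² = 1/25.42² = 0.00155.

μ = 115.18, τ = 0.00155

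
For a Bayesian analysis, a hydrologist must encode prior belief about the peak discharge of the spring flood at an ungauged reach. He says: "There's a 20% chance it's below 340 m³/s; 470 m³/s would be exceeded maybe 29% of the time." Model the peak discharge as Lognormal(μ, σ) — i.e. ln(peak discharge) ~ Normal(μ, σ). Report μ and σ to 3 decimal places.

If T ~ Lognormal(μ,σ) then ln T ~ Normal(μ,σ), so the p-quantile of ln T is μ + z_p·σ.
ln(340) = 5.829 and ln(470) = 6.153; z_{0.2} = -0.8416, z_{0.71} = 0.5534.
σ = (6.153 − 5.829)/(0.5534 − (-0.8416)) = 0.232.
μ = 5.829 − (-0.8416)·0.232 = 6.024.

μ ≈ 6.024, σ ≈ 0.232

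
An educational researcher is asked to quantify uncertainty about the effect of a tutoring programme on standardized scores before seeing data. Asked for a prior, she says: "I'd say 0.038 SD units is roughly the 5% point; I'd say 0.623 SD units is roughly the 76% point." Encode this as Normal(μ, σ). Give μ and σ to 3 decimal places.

For Normal(μ,σ), the p-quantile is μ + z_p·σ. Here z_{0.05} = -1.645, z_{0.76} = 0.7063.
So 0.038 = μ − 1.645σ and 0.623 = μ + 0.7063σ.
Subtracting: σ = (0.623 − 0.038)/(0.7063 − (-1.645)) = 0.249.
Then μ = 0.038 − (-1.645)·0.249 = 0.447.

μ = 0.447, σ = 0.249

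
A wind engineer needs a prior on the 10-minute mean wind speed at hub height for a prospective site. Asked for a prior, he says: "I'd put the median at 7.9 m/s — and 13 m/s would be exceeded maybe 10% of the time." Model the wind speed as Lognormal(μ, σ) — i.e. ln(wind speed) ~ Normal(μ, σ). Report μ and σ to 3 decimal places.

If T ~ Lognormal(μ,σ) then ln T ~ Normal(μ,σ), so the p-quantile of ln T is μ + z_p·σ.
ln(7.9) = 2.067 and ln(13) = 2.565; z_{0.5} = 0, z_{0.9} = 1.282.
σ = (2.565 − 2.067)/(1.282 − (0)) = 0.389.
μ = 2.067 − (0)·0.389 = 2.067.

μ ≈ 2.067, σ ≈ 0.389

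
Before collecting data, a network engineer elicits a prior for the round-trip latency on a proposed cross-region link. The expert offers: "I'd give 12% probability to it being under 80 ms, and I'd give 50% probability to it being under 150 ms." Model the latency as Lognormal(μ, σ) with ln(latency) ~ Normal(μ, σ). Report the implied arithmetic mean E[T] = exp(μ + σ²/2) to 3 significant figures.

E[T] ≈ 173 ms

If T ~ Lognormal(μ,σ) then ln T ~ Normal(μ,σ), so the p-quantile of ln T is μ + z_p·σ.
ln(80) = 4.382 and ln(150) = 5.011; z_{0.12} = -1.175, z_{0.5} = 0.
σ = (5.011 − 4.382)/(0 − (-1.175)) = 0.535.
μ = 4.382 − (-1.175)·0.535 = 5.011.
E[T] = exp(μ + σ²/2) = exp(5.011 + 0.1431) = 173 ms.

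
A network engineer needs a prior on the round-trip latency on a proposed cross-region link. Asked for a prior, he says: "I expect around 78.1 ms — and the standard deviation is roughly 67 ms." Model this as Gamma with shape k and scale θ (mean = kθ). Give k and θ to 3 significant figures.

k ≈ 1.36, θ ≈ 57.5

For Gamma(k, scale θ): mean = kθ, variance = kθ², so CV = 1/√k.
CV = SD/mean = 67/78.1 = 0.8579, hence k = 1/CV² = 1.36.
Then θ = mean/k = 78.1/1.36 = 57.5.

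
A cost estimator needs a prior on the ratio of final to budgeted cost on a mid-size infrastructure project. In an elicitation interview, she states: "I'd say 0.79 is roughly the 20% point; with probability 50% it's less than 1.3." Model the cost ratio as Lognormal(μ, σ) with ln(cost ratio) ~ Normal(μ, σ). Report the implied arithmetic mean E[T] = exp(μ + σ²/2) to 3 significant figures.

E[T] ≈ 1.55

If T ~ Lognormal(μ,σ) then ln T ~ Normal(μ,σ), so the p-quantile of ln T is μ + z_p·σ.
ln(0.79) = -0.2357 and ln(1.3) = 0.2624; z_{0.2} = -0.8416, z_{0.5} = 0.
σ = (0.2624 − -0.2357)/(0 − (-0.8416)) = 0.592.
μ = -0.2357 − (-0.8416)·0.592 = 0.262.
E[T] = exp(μ + σ²/2) = exp(0.262 + 0.1751) = 1.55.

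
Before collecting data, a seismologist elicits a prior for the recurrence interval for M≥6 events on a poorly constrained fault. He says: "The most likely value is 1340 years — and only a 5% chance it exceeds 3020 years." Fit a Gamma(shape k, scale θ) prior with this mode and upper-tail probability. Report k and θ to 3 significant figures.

Gamma(k,θ) with k>1 has mode (k−1)θ, so θ = 1340/(k−1).
Need P(X < 3020) = 0.95 with θ tied to k this way. Start at k = 2, θ = 1340: P(X<3020) ≈ 0.658.
Too low — raise k to concentrate. Iterating converges to k ≈ 5.16.
Then θ = 1340/(5.16−1) ≈ 322.

k ≈ 5.16, θ ≈ 322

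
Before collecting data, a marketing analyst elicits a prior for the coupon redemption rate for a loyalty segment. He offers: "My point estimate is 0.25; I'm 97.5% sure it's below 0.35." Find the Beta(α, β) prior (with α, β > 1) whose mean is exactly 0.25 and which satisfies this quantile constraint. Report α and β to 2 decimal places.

With mean 0.25 fixed, write α = 0.25s, β = 0.75s where s = α+β.
Need P(θ < 0.35) = 0.975 under Beta(0.25s, 0.75s). Normal approximation: (q−m)/√(m(1−m)/s) ≈ z_{0.975} = 1.96, so s ≈ 0.25·0.75·(1.96)²/(0.35−0.25)² = 72.0.
At s = 72.0: P(θ<0.35) ≈ 0.969. Adjusting to match 0.975 gives s ≈ 79.73.
So α = 0.25·79.73 ≈ 19.93, β = 0.75·79.73 ≈ 59.80.

α ≈ 19.93, β ≈ 59.80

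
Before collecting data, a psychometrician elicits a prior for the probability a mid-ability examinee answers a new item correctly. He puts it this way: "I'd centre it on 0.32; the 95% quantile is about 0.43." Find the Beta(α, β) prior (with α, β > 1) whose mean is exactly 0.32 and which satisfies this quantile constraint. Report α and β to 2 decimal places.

α ≈ 16.45, β ≈ 34.95

With mean 0.32 fixed, write α = 0.32s, β = 0.68s where s = α+β.
Need P(θ < 0.43) = 0.95 under Beta(0.32s, 0.68s). Normal approximation: (q−m)/√(m(1−m)/s) ≈ z_{0.95} = 1.64, so s ≈ 0.32·0.68·(1.64)²/(0.43−0.32)² = 48.7.
At s = 48.7: P(θ<0.43) ≈ 0.945. Adjusting to match 0.95 gives s ≈ 51.40.
So α = 0.32·51.40 ≈ 16.45, β = 0.68·51.40 ≈ 34.95.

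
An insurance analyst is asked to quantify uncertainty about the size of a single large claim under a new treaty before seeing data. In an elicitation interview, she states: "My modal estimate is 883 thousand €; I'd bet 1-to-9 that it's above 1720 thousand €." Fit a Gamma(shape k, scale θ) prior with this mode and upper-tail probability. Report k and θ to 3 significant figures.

Gamma(k,θ) with k>1 has mode (k−1)θ, so θ = 883/(k−1).
Need P(X < 1720) = 0.9 with θ tied to k this way. Start at k = 2, θ = 883: P(X<1720) ≈ 0.580.
Too low — raise k to concentrate. Iterating converges to k ≈ 5.31.
Then θ = 883/(5.31−1) ≈ 205.

k ≈ 5.31, θ ≈ 205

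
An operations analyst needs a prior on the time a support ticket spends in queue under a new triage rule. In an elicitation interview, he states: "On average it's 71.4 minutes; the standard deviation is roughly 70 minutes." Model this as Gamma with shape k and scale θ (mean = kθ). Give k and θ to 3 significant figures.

For Gamma(k, scale θ): mean = kθ, variance = kθ², so CV = 1/√k.
CV = SD/mean = 70/71.4 = 0.9804, hence k = 1/CV² = 1.04.
Then θ = mean/k = 71.4/1.04 = 68.6.

k ≈ 1.04, θ ≈ 68.6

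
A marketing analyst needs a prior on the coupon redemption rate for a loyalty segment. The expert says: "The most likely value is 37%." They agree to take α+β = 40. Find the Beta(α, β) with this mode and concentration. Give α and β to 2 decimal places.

α = 15.06, β = 24.94

For α,β > 1 the Beta mode is (α−1)/(α+β−2). With α+β = 40, the mode is (α−1)/38.
Set (α−1)/38 = 0.37 → α = 1 + 0.37·38 = 15.06.
β = 40 − α = 24.94.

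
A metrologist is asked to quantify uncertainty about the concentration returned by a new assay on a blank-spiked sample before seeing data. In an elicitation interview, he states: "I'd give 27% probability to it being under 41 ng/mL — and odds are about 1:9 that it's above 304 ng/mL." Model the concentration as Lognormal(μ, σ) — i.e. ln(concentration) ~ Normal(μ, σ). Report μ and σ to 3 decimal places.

If T ~ Lognormal(μ,σ) then ln T ~ Normal(μ,σ), so the p-quantile of ln T is μ + z_p·σ.
ln(41) = 3.714 and ln(304) = 5.717; z_{0.27} = -0.6128, z_{0.9} = 1.282.
σ = (5.717 − 3.714)/(1.282 − (-0.6128)) = 1.058.
μ = 3.714 − (-0.6128)·1.058 = 4.362.

μ ≈ 4.362, σ ≈ 1.058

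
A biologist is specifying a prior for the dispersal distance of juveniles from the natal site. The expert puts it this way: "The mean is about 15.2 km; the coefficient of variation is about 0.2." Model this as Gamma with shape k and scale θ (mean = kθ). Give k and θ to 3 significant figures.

For Gamma(k, scale θ): mean = kθ, variance = kθ², so CV = 1/√k.
CV = 0.2, hence k = 1/CV² = 25.
Then θ = mean/k = 15.2/25 = 0.608.

k ≈ 25, θ ≈ 0.608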